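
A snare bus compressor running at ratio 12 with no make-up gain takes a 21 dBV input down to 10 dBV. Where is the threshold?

Let T be the threshold. Output overshoot = (input overshoot)/R, so 10 − T = (21 − T)/12.
12·(10 − T) = 21 − T → 11·T = 120 − 21 = 99.
T = 99/11 = 9 dBV.

9 dBV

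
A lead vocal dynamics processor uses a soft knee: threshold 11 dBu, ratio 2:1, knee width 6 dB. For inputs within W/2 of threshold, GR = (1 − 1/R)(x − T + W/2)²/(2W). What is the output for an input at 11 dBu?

10.625 dBu

x − T + W/2 = 11 − 11 + 3 = 3.
GR = (1 − 1/2) × 3² / 12 = 0.5 × 9 / 12 = 0.375 dB.
Output = 11 − 0.375 = 10.625 dBu.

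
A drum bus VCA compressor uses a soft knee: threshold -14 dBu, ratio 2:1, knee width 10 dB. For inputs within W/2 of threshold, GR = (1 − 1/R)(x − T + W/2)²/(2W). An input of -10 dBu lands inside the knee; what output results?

x − T + W/2 = -10 − (-14) + 5 = 9.
GR = (1 − 1/2) × 9² / 20 = 0.5 × 81 / 20 = 2.025 dB.
Output = -10 − 2.025 = -12.025 dBu.

-12.025 dBu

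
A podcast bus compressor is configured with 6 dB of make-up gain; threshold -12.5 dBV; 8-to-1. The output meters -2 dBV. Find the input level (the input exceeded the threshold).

Stripping the +6 dB make-up gives -8 dBV at the gain stage.
That's 4.5 dB above the -12.5 dBV threshold.
Before 8:1 compression the overshoot was 4.5 × 8 = 36 dB, so input = -12.5 + 36 = 23.5 dBV.

23.5 dBV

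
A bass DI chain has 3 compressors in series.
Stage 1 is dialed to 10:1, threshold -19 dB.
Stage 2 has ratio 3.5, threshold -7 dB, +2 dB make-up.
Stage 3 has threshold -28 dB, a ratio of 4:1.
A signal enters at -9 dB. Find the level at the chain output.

-25 dB

Stage 1: 10 dB above -19 dB, reduced 10:1 to 1 dB above → -18 dB.
Stage 2: below threshold (-18 ≤ -7); passes unchanged; make-up brings it to -16 dB.
Stage 3: overshoot 12 dB → 12/4 = 3 dB → -25 dB.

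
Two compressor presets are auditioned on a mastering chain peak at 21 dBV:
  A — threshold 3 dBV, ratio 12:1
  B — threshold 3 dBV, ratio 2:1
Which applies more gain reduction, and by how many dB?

A: 18 dB over, compressed to 1.5 dB over, so 16.5 dB of GR.
B: 18 dB over, compressed to 9 dB over, so 9 dB of GR.
A applies 7.5 dB more gain reduction.

A, by 7.5 dB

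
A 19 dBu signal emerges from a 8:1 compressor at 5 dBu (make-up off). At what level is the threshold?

Input is 16 dB above T (since output overshoot × R = input overshoot: (5 − T)·8 = 19 − T gives T = 3 dBu).
Check: 3 + (19 − 3)/8 = 3 + 2 = 5 dBu. ✓

3 dBu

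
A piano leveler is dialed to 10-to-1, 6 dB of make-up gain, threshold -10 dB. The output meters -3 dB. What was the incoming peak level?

0 dB

Before make-up, the level was -3 − 6 = -9 dB.
The compressed level sits -9 − (-10) = 1 dB over threshold.
Before 10:1 compression the overshoot was 1 × 10 = 10 dB, so input = -10 + 10 = 0 dB.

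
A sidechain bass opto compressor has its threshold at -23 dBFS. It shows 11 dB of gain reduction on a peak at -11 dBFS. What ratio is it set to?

Input overshoot = -11 − (-23) = 12 dB.
Output overshoot = 12 − 11 = 1 dB.
Ratio = input overshoot / output overshoot = 12 / 1 = 12.

12:1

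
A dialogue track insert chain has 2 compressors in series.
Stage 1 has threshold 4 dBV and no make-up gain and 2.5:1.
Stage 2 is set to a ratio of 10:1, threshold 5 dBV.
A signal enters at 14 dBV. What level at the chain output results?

5.3 dBV

Stage 1: overshoot 10 dB → 10/2.5 = 4 dB → 8 dBV.
Stage 2: 3 dB above 5 dBV, reduced 10:1 to 0.3 dB above → 5.3 dBV.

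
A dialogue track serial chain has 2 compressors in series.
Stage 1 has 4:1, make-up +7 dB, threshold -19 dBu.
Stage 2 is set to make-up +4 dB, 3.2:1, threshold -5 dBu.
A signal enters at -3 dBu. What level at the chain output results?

Stage 1: overshoot 16 dB → 16/4 = 4 dB → -15 dBu; +7 dB make-up → -8 dBu.
Stage 2: -8 dBu is at or below the -5 dBu threshold — no compression; make-up brings it to -4 dBu.

-4 dBu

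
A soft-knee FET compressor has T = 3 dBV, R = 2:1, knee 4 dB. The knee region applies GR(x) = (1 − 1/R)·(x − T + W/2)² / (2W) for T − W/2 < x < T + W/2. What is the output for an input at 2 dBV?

x − T + W/2 = 2 − 3 + 2 = 1.
GR = (1 − 1/2) × 1² / 8 = 0.5 × 1 / 8 = 0.0625 dB.
Output = 2 − 0.0625 = 1.9375 dBV.

1.9375 dBV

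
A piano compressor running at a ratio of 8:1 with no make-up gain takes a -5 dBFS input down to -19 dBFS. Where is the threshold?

Let T be the threshold. Output overshoot = (input overshoot)/R, so -19 − T = (-5 − T)/8.
8·(-19 − T) = -5 − T → 7·T = -152 − (-5) = -147.
T = -147/7 = -21 dBFS.

-21 dBFS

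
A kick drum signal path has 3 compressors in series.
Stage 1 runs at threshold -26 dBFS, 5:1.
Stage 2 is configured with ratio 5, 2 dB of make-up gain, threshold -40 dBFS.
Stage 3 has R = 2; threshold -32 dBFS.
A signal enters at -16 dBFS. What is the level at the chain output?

-34.8 dBFS

Stage 1: 10 dB above -26 dBFS, reduced 5:1 to 2 dB above → -24 dBFS.
Stage 2: 16 dB above -40 dBFS, reduced 5:1 to 3.2 dB above → -36.8 dBFS; +2 dB make-up → -34.8 dBFS.
Stage 3: -34.8 dBFS is at or below the -32 dBFS threshold — no compression; output -34.8 dBFS.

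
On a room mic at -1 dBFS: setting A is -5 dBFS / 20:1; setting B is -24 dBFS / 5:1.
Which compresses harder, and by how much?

A: overshoot 4 dB → output overshoot 0.2 dB → GR 3.8 dB.
B: overshoot 23 dB → output overshoot 4.6 dB → GR 18.4 dB.
Difference: 14.6 dB in favour of B.

B, by 14.6 dB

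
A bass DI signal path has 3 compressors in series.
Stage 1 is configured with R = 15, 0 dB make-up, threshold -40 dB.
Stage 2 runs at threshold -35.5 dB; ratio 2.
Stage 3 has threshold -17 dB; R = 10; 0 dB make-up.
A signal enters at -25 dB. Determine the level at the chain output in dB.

-39 dB

Stage 1: 15 dB above -40 dB, reduced 15:1 to 1 dB above → -39 dB.
Stage 2: -39 dB is at or below the -35.5 dB threshold — no compression; output -39 dB.
Stage 3: -39 dB is at or below the -17 dB threshold — no compression; output -39 dB.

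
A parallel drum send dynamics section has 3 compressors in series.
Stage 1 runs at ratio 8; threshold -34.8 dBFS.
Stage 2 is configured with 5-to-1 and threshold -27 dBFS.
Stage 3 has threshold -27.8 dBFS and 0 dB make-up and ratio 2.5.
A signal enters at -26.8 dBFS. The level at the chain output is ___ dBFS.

-33.8 dBFS

Stage 1: -26.8 dBFS is 8 dB over -34.8 dBFS; at 8:1 that becomes 1 dB over, giving -33.8 dBFS.
Stage 2: -33.8 dBFS ≤ -27 dBFS, so stage 2 doesn't engage; output -33.8 dBFS.
Stage 3: -33.8 dBFS is at or below the -27.8 dBFS threshold — no compression; output -33.8 dBFS.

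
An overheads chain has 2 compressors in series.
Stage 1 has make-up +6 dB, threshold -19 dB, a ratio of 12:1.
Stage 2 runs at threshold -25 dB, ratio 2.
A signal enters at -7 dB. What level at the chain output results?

-18.5 dB

Stage 1: -7 dB is 12 dB over -19 dB; at 12:1 that becomes 1 dB over, giving -18 dB; +6 dB make-up → -12 dB.
Stage 2: -12 dB is 13 dB over -25 dB; at 2:1 that becomes 6.5 dB over, giving -18.5 dB.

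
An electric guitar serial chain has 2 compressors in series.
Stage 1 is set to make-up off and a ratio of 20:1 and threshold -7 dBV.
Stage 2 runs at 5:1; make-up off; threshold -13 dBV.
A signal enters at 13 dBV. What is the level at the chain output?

Stage 1: 13 dBV is 20 dB over -7 dBV; at 20:1 that becomes 1 dB over, giving -6 dBV.
Stage 2: overshoot 7 dB → 7/5 = 1.4 dB → -11.6 dBV.

-11.6 dBV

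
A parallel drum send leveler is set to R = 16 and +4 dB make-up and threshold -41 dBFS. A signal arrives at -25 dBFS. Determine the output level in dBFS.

-36 dBFS

Overshoot: -25 − (-41) = 16 dB.
At 16:1 the overshoot is divided by 16, leaving 1 dB above threshold.
So the level is -41 + 1 = -40 dBFS; make-up adds 4 dB, giving -36 dBFS.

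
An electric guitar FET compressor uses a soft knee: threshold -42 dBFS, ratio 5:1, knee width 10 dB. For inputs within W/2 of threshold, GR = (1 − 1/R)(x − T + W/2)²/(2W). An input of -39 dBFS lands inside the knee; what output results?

-41.56 dBFS

x − T + W/2 = -39 − (-42) + 5 = 8.
GR = (1 − 1/5) × 8² / 20 = 0.8 × 64 / 20 = 2.56 dB.
Output = -39 − 2.56 = -41.56 dBFS.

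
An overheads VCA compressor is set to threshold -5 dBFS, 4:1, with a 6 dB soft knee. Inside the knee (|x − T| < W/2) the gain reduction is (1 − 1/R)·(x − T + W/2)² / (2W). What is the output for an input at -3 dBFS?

-4.5625 dBFS

x − T + W/2 = -3 − (-5) + 3 = 5.
GR = (1 − 1/4) × 5² / 12 = 0.75 × 25 / 12 = 1.5625 dB.
Output = -3 − 1.5625 = -4.5625 dBFS.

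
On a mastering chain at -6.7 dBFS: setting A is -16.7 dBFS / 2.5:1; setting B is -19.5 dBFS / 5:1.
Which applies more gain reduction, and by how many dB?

B, by 4.24 dB

A: GR = 10 − 10/2.5 = 6 dB.
B: GR = 12.8 − 12.8/5 = 10.24 dB.
B reduces 4.24 dB more.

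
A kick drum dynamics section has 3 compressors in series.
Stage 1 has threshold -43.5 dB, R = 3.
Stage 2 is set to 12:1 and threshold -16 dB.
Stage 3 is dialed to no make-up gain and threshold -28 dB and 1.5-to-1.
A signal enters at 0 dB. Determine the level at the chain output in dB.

Stage 1: overshoot 43.5 dB → 43.5/3 = 14.5 dB → -29 dB.
Stage 2: below threshold (-29 ≤ -16); passes unchanged; output -29 dB.
Stage 3: below threshold (-29 ≤ -28); passes unchanged; output -29 dB.

-29 dB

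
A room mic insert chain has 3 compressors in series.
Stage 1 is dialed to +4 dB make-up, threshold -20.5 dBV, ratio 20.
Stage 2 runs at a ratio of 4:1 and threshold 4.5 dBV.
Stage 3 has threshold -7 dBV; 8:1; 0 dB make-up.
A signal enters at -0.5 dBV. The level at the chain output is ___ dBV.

-15.5 dBV

Stage 1: overshoot 20 dB → 20/20 = 1 dB → -19.5 dBV; +4 dB make-up → -15.5 dBV.
Stage 2: -15.5 dBV ≤ 4.5 dBV, so stage 2 doesn't engage; output -15.5 dBV.
Stage 3: below threshold (-15.5 ≤ -7); passes unchanged; output -15.5 dBV.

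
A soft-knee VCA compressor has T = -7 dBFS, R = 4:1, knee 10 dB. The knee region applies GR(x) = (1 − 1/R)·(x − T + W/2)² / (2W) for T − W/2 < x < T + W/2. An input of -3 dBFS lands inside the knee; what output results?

x − T + W/2 = -3 − (-7) + 5 = 9.
GR = (1 − 1/4) × 9² / 20 = 0.75 × 81 / 20 = 3.0375 dB.
Output = -3 − 3.0375 = -6.0375 dBFS.

-6.0375 dBFS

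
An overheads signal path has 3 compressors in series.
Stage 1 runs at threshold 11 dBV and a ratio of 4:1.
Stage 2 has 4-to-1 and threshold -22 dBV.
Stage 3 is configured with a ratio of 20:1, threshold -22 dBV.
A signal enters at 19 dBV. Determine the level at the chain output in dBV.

-21.5625 dBV

Stage 1: 8 dB above 11 dBV, reduced 4:1 to 2 dB above → 13 dBV.
Stage 2: overshoot 35 dB → 35/4 = 8.75 dB → -13.25 dBV.
Stage 3: -13.25 dBV is 8.75 dB over -22 dBV; at 20:1 that becomes 0.4375 dB over, giving -21.5625 dBV.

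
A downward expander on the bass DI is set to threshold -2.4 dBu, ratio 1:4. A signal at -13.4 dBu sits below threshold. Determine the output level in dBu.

-46.4 dBu

Below threshold, a 1:4 expander applies gain = (4−1)×(T − x) of attenuation.
(4−1) × 11 = 33 dB, so output = -13.4 − 33 = -46.4 dBu.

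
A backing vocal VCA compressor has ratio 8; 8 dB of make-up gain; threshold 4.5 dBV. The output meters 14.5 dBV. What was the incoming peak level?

Stripping the +8 dB make-up gives 6.5 dBV at the gain stage.
Post-compression overshoot = 6.5 − 4.5 = 2 dB.
Input overshoot = R × output overshoot = 16 dB → input = 4.5 + 16 = 20.5 dBV.

20.5 dBV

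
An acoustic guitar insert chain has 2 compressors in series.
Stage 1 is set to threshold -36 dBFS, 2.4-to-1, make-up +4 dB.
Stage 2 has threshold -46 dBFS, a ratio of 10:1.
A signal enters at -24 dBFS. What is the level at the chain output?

Stage 1: 12 dB above -36 dBFS, reduced 2.4:1 to 5 dB above → -31 dBFS; +4 dB make-up → -27 dBFS.
Stage 2: -27 dBFS is 19 dB over -46 dBFS; at 10:1 that becomes 1.9 dB over, giving -44.1 dBFS.

-44.1 dBFS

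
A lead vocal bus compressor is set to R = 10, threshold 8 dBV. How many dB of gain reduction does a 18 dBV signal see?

Overshoot = 18 − 8 = 10 dB.
A 10:1 ratio leaves 1 dB of that excess.
So the signal is attenuated by 10 − 1 = 9 dB.

9 dB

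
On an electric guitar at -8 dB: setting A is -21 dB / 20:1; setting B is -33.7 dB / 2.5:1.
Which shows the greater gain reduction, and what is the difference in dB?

A: overshoot 13 dB → output overshoot 0.65 dB → GR 12.35 dB.
B: overshoot 25.7 dB → output overshoot 10.28 dB → GR 15.42 dB.
Difference: 3.07 dB in favour of B.

B, by 3.07 dB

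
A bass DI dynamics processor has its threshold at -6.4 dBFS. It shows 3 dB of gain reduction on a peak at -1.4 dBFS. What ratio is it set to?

Input overshoot = -1.4 − (-6.4) = 5 dB.
Output overshoot = 5 − 3 = 2 dB.
Ratio = input overshoot / output overshoot = 5 / 2 = 2.5.

2.5:1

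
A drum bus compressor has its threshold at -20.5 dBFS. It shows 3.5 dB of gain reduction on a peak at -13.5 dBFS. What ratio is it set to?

2:1

Input overshoot = -13.5 − (-20.5) = 7 dB.
Output overshoot = 7 − 3.5 = 3.5 dB.
Ratio = input overshoot / output overshoot = 7 / 3.5 = 2.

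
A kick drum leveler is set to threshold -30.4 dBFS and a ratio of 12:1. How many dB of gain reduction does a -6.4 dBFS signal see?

22 dB

The signal is 24 dB above threshold.
At 12:1, output sits 24/12 = 2 dB above threshold.
GR = overshoot in − overshoot out = 24 − 2 = 22 dB.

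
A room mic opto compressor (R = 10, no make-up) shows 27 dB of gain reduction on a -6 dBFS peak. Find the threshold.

Gain reduction = -6 − (-33) = 27 dB; output overshoot = GR / (R − 1) = 27 / 9 = 3 dB.
Threshold = output − output overshoot = -33 − 3 = -36 dBFS.

-36 dBFS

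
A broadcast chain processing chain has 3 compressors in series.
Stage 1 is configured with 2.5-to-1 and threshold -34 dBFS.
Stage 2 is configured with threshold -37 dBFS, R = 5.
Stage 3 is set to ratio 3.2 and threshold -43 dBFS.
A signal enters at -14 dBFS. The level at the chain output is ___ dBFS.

-40.4375 dBFS

Stage 1: -14 dBFS is 20 dB over -34 dBFS; at 2.5:1 that becomes 8 dB over, giving -26 dBFS.
Stage 2: -26 dBFS is 11 dB over -37 dBFS; at 5:1 that becomes 2.2 dB over, giving -34.8 dBFS.
Stage 3: overshoot 8.2 dB → 8.2/3.2 = 2.5625 dB → -40.4375 dBFS.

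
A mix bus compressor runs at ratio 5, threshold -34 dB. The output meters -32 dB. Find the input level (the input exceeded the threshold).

That's 2 dB above the -34 dB threshold.
Input overshoot = R × output overshoot = 10 dB → input = -34 + 10 = -24 dB.

-24 dB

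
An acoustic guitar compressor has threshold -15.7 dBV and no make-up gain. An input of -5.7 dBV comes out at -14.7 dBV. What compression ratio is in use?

Input overshoot = -5.7 − (-15.7) = 10 dB; output overshoot = -14.7 − (-15.7) = 1 dB.
Ratio = 10 / 1 = 10.

10:1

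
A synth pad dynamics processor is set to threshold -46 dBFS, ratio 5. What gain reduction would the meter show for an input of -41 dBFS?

The signal is 5 dB above threshold.
At 5:1, output sits 5/5 = 1 dB above threshold.
GR = overshoot in − overshoot out = 5 − 1 = 4 dB.

4 dB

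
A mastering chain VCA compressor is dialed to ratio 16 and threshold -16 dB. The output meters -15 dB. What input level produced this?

0 dB

The compressed level sits -15 − (-16) = 1 dB over threshold.
Input overshoot = R × output overshoot = 16 dB → input = -16 + 16 = 0 dB.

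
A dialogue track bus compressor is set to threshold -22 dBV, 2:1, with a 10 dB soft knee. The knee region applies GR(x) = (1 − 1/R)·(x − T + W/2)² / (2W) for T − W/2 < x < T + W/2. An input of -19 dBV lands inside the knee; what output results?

-20.6 dBV

x − T + W/2 = -19 − (-22) + 5 = 8.
GR = (1 − 1/2) × 8² / 20 = 0.5 × 64 / 20 = 1.6 dB.
Output = -19 − 1.6 = -20.6 dBV.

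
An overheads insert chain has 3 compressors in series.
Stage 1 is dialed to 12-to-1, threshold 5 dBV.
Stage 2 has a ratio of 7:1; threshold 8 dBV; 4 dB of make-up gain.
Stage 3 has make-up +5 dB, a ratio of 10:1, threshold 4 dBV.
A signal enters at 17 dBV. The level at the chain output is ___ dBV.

9.6 dBV

Stage 1: 12 dB above 5 dBV, reduced 12:1 to 1 dB above → 6 dBV.
Stage 2: 6 dBV is at or below the 8 dBV threshold — no compression; make-up brings it to 10 dBV.
Stage 3: 10 dBV is 6 dB over 4 dBV; at 10:1 that becomes 0.6 dB over, giving 4.6 dBV; +5 dB make-up → 9.6 dBV.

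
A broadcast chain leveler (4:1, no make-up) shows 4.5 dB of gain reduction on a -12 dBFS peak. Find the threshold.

Input is 6 dB above T (since output overshoot × R = input overshoot: (-16.5 − T)·4 = -12 − T gives T = -18 dBFS).
Check: -18 + (-12 − (-18))/4 = -18 + 1.5 = -16.5 dBFS. ✓

-18 dBFS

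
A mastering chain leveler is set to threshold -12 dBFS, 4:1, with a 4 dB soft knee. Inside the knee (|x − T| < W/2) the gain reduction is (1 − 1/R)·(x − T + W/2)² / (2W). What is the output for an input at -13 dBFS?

-13.09375 dBFS

x − T + W/2 = -13 − (-12) + 2 = 1.
GR = (1 − 1/4) × 1² / 8 = 0.75 × 1 / 8 = 0.09375 dB.
Output = -13 − 0.09375 = -13.09375 dBFS.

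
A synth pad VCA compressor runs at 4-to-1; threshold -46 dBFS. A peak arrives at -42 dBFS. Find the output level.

The input is 4 dB above the -46 dBFS threshold.
The 4 dB excess becomes 1 dB after 4:1 reduction.
So the level is -46 + 1 = -45 dBFS.

-45 dBFS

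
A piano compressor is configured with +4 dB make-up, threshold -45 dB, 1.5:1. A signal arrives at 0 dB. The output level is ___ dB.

The input is 45 dB above the -45 dB threshold.
At 1.5:1 the overshoot is divided by 1.5, leaving 30 dB above threshold.
That puts the output at -15 dB; make-up adds 4 dB, giving -11 dB.

-11 dB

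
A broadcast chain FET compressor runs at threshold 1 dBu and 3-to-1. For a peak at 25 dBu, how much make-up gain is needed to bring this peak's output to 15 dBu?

The peak compresses to 1 + 24/3 = 9 dBu.
To reach 15 dBu requires 15 − 9 = 6 dB of make-up.

6 dB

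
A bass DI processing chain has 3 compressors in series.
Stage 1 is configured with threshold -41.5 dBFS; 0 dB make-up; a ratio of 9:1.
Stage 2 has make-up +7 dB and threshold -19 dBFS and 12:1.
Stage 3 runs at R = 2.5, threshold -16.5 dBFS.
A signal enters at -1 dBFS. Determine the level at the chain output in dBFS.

Stage 1: overshoot 40.5 dB → 40.5/9 = 4.5 dB → -37 dBFS.
Stage 2: -37 dBFS is at or below the -19 dBFS threshold — no compression; make-up brings it to -30 dBFS.
Stage 3: -30 dBFS ≤ -16.5 dBFS, so stage 3 doesn't engage; output -30 dBFS.

-30 dBFS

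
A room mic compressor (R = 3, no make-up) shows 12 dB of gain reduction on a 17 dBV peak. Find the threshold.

-1 dBV

Input is 18 dB above T (since output overshoot × R = input overshoot: (5 − T)·3 = 17 − T gives T = -1 dBV).
Check: -1 + (17 − (-1))/3 = -1 + 6 = 5 dBV. ✓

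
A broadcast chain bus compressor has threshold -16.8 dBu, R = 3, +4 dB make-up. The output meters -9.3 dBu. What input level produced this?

-6.3 dBu

Remove make-up: -9.3 − 4 = -13.3 dBu.
That's 3.5 dB above the -16.8 dBu threshold.
Before 3:1 compression the overshoot was 3.5 × 3 = 10.5 dB, so input = -16.8 + 10.5 = -6.3 dBu.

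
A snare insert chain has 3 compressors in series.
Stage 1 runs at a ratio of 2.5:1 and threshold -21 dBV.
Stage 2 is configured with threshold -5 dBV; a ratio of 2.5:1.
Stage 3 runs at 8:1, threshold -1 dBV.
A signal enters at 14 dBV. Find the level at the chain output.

Stage 1: overshoot 35 dB → 35/2.5 = 14 dB → -7 dBV.
Stage 2: -7 dBV ≤ -5 dBV, so stage 2 doesn't engage; output -7 dBV.
Stage 3: -7 dBV is at or below the -1 dBV threshold — no compression; output -7 dBV.

-7 dBV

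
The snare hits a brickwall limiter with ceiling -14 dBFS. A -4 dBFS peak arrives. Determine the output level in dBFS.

At ∞:1, everything above -14 dBFS is held at the ceiling.

-14 dBFS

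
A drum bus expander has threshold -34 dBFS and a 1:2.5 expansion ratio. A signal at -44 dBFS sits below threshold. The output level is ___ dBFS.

-59 dBFS

Below threshold, a 1:2.5 expander applies gain = (2.5−1)×(T − x) of attenuation.
(2.5−1) × 10 = 15 dB, so output = -44 − 15 = -59 dBFS.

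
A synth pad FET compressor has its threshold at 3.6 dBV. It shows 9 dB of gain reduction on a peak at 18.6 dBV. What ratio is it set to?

Input overshoot = 18.6 − 3.6 = 15 dB.
Output overshoot = 15 − 9 = 6 dB.
Ratio = input overshoot / output overshoot = 15 / 6 = 2.5.

2.5:1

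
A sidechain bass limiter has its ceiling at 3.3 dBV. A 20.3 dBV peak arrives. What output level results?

A brickwall limiter is an ∞:1 compressor: any input above the ceiling is clamped to 3.3 dBV.

3.3 dBV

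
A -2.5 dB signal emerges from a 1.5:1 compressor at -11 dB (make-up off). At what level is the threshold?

Input is 25.5 dB above T (since output overshoot × R = input overshoot: (-11 − T)·1.5 = -2.5 − T gives T = -28 dB).
Check: -28 + (-2.5 − (-28))/1.5 = -28 + 17 = -11 dB. ✓

-28 dB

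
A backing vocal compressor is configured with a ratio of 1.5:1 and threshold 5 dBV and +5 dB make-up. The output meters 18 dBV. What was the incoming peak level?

17 dBV

Stripping the +5 dB make-up gives 13 dBV at the gain stage.
That's 8 dB above the 5 dBV threshold.
Input overshoot = R × output overshoot = 12 dB → input = 5 + 12 = 17 dBV.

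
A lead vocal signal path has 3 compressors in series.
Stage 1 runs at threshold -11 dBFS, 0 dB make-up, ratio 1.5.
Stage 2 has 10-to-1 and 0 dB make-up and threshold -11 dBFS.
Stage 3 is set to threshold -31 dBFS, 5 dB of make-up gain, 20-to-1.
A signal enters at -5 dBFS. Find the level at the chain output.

-24.98 dBFS

Stage 1: -5 dBFS is 6 dB over -11 dBFS; at 1.5:1 that becomes 4 dB over, giving -7 dBFS.
Stage 2: 4 dB above -11 dBFS, reduced 10:1 to 0.4 dB above → -10.6 dBFS.
Stage 3: -10.6 dBFS is 20.4 dB over -31 dBFS; at 20:1 that becomes 1.02 dB over, giving -29.98 dBFS; +5 dB make-up → -24.98 dBFS.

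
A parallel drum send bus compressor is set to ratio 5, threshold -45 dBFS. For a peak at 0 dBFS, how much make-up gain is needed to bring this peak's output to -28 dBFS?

8 dB

The peak compresses to -45 + 45/5 = -36 dBFS.
To reach -28 dBFS requires -28 − (-36) = 8 dB of make-up.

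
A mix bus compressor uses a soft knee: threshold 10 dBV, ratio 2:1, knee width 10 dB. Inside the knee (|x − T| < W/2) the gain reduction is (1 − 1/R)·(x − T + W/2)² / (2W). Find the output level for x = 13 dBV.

11.4 dBV

x − T + W/2 = 13 − 10 + 5 = 8.
GR = (1 − 1/2) × 8² / 20 = 0.5 × 64 / 20 = 1.6 dB.
Output = 13 − 1.6 = 11.4 dBV.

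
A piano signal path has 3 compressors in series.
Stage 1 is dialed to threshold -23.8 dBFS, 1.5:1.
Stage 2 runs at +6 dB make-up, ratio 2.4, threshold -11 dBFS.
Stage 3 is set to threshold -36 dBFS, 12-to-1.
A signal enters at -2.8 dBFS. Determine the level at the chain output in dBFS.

-33.375 dBFS

Stage 1: -2.8 dBFS is 21 dB over -23.8 dBFS; at 1.5:1 that becomes 14 dB over, giving -9.8 dBFS.
Stage 2: 1.2 dB above -11 dBFS, reduced 2.4:1 to 0.5 dB above → -10.5 dBFS; +6 dB make-up → -4.5 dBFS.
Stage 3: 31.5 dB above -36 dBFS, reduced 12:1 to 2.625 dB above → -33.375 dBFS.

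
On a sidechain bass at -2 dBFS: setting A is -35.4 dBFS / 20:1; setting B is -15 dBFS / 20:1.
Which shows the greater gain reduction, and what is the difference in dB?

A: overshoot 33.4 dB → output overshoot 1.67 dB → GR 31.73 dB.
B: overshoot 13 dB → output overshoot 0.65 dB → GR 12.35 dB.
A reduces 19.38 dB more.

A, by 19.38 dB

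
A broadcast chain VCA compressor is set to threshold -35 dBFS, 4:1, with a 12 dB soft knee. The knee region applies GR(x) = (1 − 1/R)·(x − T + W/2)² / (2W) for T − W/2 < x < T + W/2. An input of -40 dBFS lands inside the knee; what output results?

-40.03125 dBFS

x − T + W/2 = -40 − (-35) + 6 = 1.
GR = (1 − 1/4) × 1² / 24 = 0.75 × 1 / 24 = 0.03125 dB.
Output = -40 − 0.03125 = -40.03125 dBFS.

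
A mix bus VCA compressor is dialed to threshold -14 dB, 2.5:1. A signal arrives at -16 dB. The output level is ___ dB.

-16 dB

-16 dB is 2 dB below the -14 dB threshold, so no gain reduction is applied.
Output = input = -16 dB.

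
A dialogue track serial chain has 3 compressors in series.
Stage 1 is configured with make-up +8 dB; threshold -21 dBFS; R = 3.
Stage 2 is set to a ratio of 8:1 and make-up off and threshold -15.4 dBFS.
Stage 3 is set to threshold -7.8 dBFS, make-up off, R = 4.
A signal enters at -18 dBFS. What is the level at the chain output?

Stage 1: 3 dB above -21 dBFS, reduced 3:1 to 1 dB above → -20 dBFS; +8 dB make-up → -12 dBFS.
Stage 2: -12 dBFS is 3.4 dB over -15.4 dBFS; at 8:1 that becomes 0.425 dB over, giving -14.975 dBFS.
Stage 3: below threshold (-14.975 ≤ -7.8); passes unchanged; output -14.975 dBFS.

-14.975 dBFS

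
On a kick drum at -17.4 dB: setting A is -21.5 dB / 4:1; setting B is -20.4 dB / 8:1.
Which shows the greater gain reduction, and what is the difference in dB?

A: 4.1 dB over, compressed to 1.025 dB over, so 3.075 dB of GR.
B: 3 dB over, compressed to 0.375 dB over, so 2.625 dB of GR.
A applies 0.45 dB more gain reduction.

A, by 0.45 dB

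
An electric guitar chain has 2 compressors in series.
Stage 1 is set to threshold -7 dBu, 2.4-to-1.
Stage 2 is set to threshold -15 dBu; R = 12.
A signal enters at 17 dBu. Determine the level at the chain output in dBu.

Stage 1: 17 dBu is 24 dB over -7 dBu; at 2.4:1 that becomes 10 dB over, giving 3 dBu.
Stage 2: overshoot 18 dB → 18/12 = 1.5 dB → -13.5 dBu.

-13.5 dBu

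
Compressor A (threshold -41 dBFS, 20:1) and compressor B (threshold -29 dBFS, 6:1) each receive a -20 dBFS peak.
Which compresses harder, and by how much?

A: overshoot 21 dB → output overshoot 1.05 dB → GR 19.95 dB.
B: overshoot 9 dB → output overshoot 1.5 dB → GR 7.5 dB.
A applies 12.45 dB more gain reduction.

A, by 12.45 dB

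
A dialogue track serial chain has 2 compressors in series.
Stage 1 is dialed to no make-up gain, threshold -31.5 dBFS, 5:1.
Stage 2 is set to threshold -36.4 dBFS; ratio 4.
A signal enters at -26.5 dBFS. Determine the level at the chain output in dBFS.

Stage 1: -26.5 dBFS is 5 dB over -31.5 dBFS; at 5:1 that becomes 1 dB over, giving -30.5 dBFS.
Stage 2: overshoot 5.9 dB → 5.9/4 = 1.475 dB → -34.925 dBFS.

-34.925 dBFS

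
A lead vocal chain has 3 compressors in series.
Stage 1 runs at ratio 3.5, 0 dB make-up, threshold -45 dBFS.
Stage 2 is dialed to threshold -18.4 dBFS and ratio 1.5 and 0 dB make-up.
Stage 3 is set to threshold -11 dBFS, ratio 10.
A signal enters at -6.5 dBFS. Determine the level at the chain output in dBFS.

Stage 1: -6.5 dBFS is 38.5 dB over -45 dBFS; at 3.5:1 that becomes 11 dB over, giving -34 dBFS.
Stage 2: below threshold (-34 ≤ -18.4); passes unchanged; output -34 dBFS.
Stage 3: below threshold (-34 ≤ -11); passes unchanged; output -34 dBFS.

-34 dBFS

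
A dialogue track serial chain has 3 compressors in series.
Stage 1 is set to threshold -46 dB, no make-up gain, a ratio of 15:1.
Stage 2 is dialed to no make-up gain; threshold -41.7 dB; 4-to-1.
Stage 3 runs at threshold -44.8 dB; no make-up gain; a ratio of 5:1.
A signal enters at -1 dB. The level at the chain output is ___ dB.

Stage 1: -1 dB is 45 dB over -46 dB; at 15:1 that becomes 3 dB over, giving -43 dB.
Stage 2: below threshold (-43 ≤ -41.7); passes unchanged; output -43 dB.
Stage 3: overshoot 1.8 dB → 1.8/5 = 0.36 dB → -44.44 dB.

-44.44 dB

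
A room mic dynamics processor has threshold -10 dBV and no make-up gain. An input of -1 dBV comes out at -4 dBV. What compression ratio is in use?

Input overshoot = -1 − (-10) = 9 dB; output overshoot = -4 − (-10) = 6 dB.
Ratio = 9 / 6 = 1.5.

1.5:1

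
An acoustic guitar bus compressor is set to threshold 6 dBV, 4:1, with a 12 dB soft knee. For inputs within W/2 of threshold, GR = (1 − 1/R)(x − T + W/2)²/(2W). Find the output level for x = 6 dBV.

4.875 dBV

x − T + W/2 = 6 − 6 + 6 = 6.
GR = (1 − 1/4) × 6² / 24 = 0.75 × 36 / 24 = 1.125 dB.
Output = 6 − 1.125 = 4.875 dBV.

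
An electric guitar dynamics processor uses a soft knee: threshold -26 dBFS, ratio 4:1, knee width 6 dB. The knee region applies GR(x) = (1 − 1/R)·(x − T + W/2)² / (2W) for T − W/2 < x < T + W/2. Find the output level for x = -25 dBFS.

x − T + W/2 = -25 − (-26) + 3 = 4.
GR = (1 − 1/4) × 4² / 12 = 0.75 × 16 / 12 = 1 dB.
Output = -25 − 1 = -26 dBFS.

-26 dBFS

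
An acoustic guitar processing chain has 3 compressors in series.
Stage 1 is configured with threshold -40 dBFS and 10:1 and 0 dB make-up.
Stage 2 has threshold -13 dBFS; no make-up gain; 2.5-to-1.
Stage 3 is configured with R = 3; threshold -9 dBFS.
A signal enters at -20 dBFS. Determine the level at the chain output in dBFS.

Stage 1: overshoot 20 dB → 20/10 = 2 dB → -38 dBFS.
Stage 2: -38 dBFS ≤ -13 dBFS, so stage 2 doesn't engage; output -38 dBFS.
Stage 3: -38 dBFS is at or below the -9 dBFS threshold — no compression; output -38 dBFS.

-38 dBFS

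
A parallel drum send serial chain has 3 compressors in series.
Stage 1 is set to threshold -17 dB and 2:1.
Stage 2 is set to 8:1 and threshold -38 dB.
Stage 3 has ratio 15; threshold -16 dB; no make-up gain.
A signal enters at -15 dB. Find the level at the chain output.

Stage 1: 2 dB above -17 dB, reduced 2:1 to 1 dB above → -16 dB.
Stage 2: 22 dB above -38 dB, reduced 8:1 to 2.75 dB above → -35.25 dB.
Stage 3: -35.25 dB ≤ -16 dB, so stage 3 doesn't engage; output -35.25 dB.

-35.25 dB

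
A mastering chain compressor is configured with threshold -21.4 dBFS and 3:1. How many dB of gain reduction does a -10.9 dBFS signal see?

7 dB

Overshoot = -10.9 − (-21.4) = 10.5 dB.
After 3:1 compression the overshoot becomes 10.5/3 = 3.5 dB.
GR = overshoot in − overshoot out = 10.5 − 3.5 = 7 dB.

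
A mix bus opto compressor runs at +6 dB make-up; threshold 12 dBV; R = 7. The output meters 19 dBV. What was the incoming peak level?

19 dBV

Before make-up, the level was 19 − 6 = 13 dBV.
Post-compression overshoot = 13 − 12 = 1 dB.
Before 7:1 compression the overshoot was 1 × 7 = 7 dB, so input = 12 + 7 = 19 dBV.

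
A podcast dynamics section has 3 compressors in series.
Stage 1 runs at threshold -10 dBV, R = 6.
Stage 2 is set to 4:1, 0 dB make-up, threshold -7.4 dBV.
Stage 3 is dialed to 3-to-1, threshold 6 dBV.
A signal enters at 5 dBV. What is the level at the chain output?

-7.5 dBV

Stage 1: 5 dBV is 15 dB over -10 dBV; at 6:1 that becomes 2.5 dB over, giving -7.5 dBV.
Stage 2: below threshold (-7.5 ≤ -7.4); passes unchanged; output -7.5 dBV.
Stage 3: -7.5 dBV is at or below the 6 dBV threshold — no compression; output -7.5 dBV.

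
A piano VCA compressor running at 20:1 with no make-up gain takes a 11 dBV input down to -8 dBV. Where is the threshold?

-9 dBV

Gain reduction = 11 − (-8) = 19 dB; output overshoot = GR / (R − 1) = 19 / 19 = 1 dB.
Threshold = output − output overshoot = -8 − 1 = -9 dBV.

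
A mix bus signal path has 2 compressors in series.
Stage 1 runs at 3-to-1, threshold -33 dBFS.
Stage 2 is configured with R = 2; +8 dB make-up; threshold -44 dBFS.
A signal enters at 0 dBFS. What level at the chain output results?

Stage 1: overshoot 33 dB → 33/3 = 11 dB → -22 dBFS.
Stage 2: -22 dBFS is 22 dB over -44 dBFS; at 2:1 that becomes 11 dB over, giving -33 dBFS; +8 dB make-up → -25 dBFS.

-25 dBFS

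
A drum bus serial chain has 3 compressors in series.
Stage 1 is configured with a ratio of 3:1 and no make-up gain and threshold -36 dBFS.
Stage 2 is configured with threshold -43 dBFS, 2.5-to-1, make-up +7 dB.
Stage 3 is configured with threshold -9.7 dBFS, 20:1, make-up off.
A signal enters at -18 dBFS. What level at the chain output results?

-30.8 dBFS

Stage 1: -18 dBFS is 18 dB over -36 dBFS; at 3:1 that becomes 6 dB over, giving -30 dBFS.
Stage 2: 13 dB above -43 dBFS, reduced 2.5:1 to 5.2 dB above → -37.8 dBFS; +7 dB make-up → -30.8 dBFS.
Stage 3: -30.8 dBFS ≤ -9.7 dBFS, so stage 3 doesn't engage; output -30.8 dBFS.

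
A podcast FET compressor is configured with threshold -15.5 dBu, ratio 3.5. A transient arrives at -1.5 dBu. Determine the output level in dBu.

The input is 14 dB above the -15.5 dBu threshold.
3.5:1 compression reduces that to 14/3.5 = 4 dB over.
Output = -15.5 + 4 = -11.5 dBu.

-11.5 dBu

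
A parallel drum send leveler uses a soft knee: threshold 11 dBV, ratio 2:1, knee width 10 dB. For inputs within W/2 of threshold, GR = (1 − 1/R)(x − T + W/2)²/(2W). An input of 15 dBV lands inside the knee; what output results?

12.975 dBV

x − T + W/2 = 15 − 11 + 5 = 9.
GR = (1 − 1/2) × 9² / 20 = 0.5 × 81 / 20 = 2.025 dB.
Output = 15 − 2.025 = 12.975 dBV.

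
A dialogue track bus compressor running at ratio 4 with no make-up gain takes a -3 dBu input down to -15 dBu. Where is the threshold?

-19 dBu

Let T be the threshold. Output overshoot = (input overshoot)/R, so -15 − T = (-3 − T)/4.
4·(-15 − T) = -3 − T → 3·T = -60 − (-3) = -57.
T = -57/3 = -19 dBu.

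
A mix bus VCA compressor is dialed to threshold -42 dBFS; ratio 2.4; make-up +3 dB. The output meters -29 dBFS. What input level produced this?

-18 dBFS

Stripping the +3 dB make-up gives -32 dBFS at the gain stage.
That's 10 dB above the -42 dBFS threshold.
Before 2.4:1 compression the overshoot was 10 × 2.4 = 24 dB, so input = -42 + 24 = -18 dBFS.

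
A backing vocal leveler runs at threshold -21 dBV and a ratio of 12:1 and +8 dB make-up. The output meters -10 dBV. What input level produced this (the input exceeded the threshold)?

Before make-up, the level was -10 − 8 = -18 dBV.
The compressed level sits -18 − (-21) = 3 dB over threshold.
Input overshoot = R × output overshoot = 36 dB → input = -21 + 36 = 15 dBV.

15 dBV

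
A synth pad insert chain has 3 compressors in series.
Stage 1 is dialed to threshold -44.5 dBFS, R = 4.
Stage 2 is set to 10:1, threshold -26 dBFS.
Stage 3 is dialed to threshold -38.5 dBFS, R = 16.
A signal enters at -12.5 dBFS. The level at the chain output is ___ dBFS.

Stage 1: 32 dB above -44.5 dBFS, reduced 4:1 to 8 dB above → -36.5 dBFS.
Stage 2: -36.5 dBFS is at or below the -26 dBFS threshold — no compression; output -36.5 dBFS.
Stage 3: -36.5 dBFS is 2 dB over -38.5 dBFS; at 16:1 that becomes 0.125 dB over, giving -38.375 dBFS.

-38.375 dBFS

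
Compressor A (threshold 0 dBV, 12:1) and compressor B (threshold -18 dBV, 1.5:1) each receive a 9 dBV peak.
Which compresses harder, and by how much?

B, by 0.75 dB

A: GR = 9 − 9/12 = 8.25 dB.
B: GR = 27 − 27/1.5 = 9 dB.
B applies 0.75 dB more gain reduction.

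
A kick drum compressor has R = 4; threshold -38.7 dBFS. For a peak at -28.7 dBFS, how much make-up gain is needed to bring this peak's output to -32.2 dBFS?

4 dB

The peak compresses to -38.7 + 10/4 = -36.2 dBFS.
To reach -32.2 dBFS requires -32.2 − (-36.2) = 4 dB of make-up.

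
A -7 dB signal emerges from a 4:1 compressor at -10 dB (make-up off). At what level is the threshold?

Gain reduction = -7 − (-10) = 3 dB; output overshoot = GR / (R − 1) = 3 / 3 = 1 dB.
Threshold = output − output overshoot = -10 − 1 = -11 dB.

-11 dB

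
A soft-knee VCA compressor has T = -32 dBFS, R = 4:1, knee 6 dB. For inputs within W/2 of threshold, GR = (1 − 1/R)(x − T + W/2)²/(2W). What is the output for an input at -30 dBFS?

-31.5625 dBFS

x − T + W/2 = -30 − (-32) + 3 = 5.
GR = (1 − 1/4) × 5² / 12 = 0.75 × 25 / 12 = 1.5625 dB.
Output = -30 − 1.5625 = -31.5625 dBFS.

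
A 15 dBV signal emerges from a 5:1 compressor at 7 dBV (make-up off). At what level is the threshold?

Gain reduction = 15 − 7 = 8 dB; output overshoot = GR / (R − 1) = 8 / 4 = 2 dB.
Threshold = output − output overshoot = 7 − 2 = 5 dBV.

5 dBV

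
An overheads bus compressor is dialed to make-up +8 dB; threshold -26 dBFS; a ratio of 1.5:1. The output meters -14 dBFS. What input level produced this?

-20 dBFS

Before make-up, the level was -14 − 8 = -22 dBFS.
Post-compression overshoot = -22 − (-26) = 4 dB.
Input overshoot = R × output overshoot = 6 dB → input = -26 + 6 = -20 dBFS.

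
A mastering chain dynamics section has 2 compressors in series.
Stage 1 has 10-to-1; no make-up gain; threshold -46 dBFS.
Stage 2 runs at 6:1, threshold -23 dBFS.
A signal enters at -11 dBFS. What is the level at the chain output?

Stage 1: overshoot 35 dB → 35/10 = 3.5 dB → -42.5 dBFS.
Stage 2: -42.5 dBFS is at or below the -23 dBFS threshold — no compression; output -42.5 dBFS.

-42.5 dBFS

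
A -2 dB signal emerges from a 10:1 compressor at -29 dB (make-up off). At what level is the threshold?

-32 dB

Let T be the threshold. Output overshoot = (input overshoot)/R, so -29 − T = (-2 − T)/10.
10·(-29 − T) = -2 − T → 9·T = -290 − (-2) = -288.
T = -288/9 = -32 dB.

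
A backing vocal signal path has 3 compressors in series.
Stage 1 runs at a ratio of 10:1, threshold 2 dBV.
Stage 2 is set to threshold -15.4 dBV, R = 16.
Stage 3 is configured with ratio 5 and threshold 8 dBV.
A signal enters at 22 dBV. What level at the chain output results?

Stage 1: 20 dB above 2 dBV, reduced 10:1 to 2 dB above → 4 dBV.
Stage 2: overshoot 19.4 dB → 19.4/16 = 1.2125 dB → -14.1875 dBV.
Stage 3: below threshold (-14.1875 ≤ 8); passes unchanged; output -14.1875 dBV.

-14.1875 dBV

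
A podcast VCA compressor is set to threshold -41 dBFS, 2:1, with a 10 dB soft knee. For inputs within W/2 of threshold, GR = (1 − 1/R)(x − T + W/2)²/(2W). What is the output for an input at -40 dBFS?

x − T + W/2 = -40 − (-41) + 5 = 6.
GR = (1 − 1/2) × 6² / 20 = 0.5 × 36 / 20 = 0.9 dB.
Output = -40 − 0.9 = -40.9 dBFS.

-40.9 dBFS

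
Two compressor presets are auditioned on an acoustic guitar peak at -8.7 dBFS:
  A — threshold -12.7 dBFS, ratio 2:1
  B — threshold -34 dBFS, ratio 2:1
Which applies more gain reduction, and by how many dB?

B, by 10.65 dB

A: GR = 4 − 4/2 = 2 dB.
B: GR = 25.3 − 25.3/2 = 12.65 dB.
Difference: 10.65 dB in favour of B.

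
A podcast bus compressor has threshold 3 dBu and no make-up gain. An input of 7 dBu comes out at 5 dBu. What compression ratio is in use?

2:1

Input overshoot = 7 − 3 = 4 dB; output overshoot = 5 − 3 = 2 dB.
Ratio = 4 / 2 = 2.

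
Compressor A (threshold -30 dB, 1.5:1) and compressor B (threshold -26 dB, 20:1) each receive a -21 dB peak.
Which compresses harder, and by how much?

B, by 1.75 dB

A: overshoot 9 dB → output overshoot 6 dB → GR 3 dB.
B: overshoot 5 dB → output overshoot 0.25 dB → GR 4.75 dB.
B reduces 1.75 dB more.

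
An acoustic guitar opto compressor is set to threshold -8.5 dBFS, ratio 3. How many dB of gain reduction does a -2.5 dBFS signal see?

Overshoot = -2.5 − (-8.5) = 6 dB.
At 3:1, output sits 6/3 = 2 dB above threshold.
So the signal is attenuated by 6 − 2 = 4 dB.

4 dB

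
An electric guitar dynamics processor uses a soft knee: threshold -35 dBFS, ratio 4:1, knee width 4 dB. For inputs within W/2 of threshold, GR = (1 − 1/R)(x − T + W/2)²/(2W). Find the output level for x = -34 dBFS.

x − T + W/2 = -34 − (-35) + 2 = 3.
GR = (1 − 1/4) × 3² / 8 = 0.75 × 9 / 8 = 0.84375 dB.
Output = -34 − 0.84375 = -34.84375 dBFS.

-34.84375 dBFS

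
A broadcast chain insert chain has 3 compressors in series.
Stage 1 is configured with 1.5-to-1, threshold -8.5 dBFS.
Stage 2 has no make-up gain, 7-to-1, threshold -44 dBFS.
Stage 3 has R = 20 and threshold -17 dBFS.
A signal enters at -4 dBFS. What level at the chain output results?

-38.5 dBFS

Stage 1: 4.5 dB above -8.5 dBFS, reduced 1.5:1 to 3 dB above → -5.5 dBFS.
Stage 2: -5.5 dBFS is 38.5 dB over -44 dBFS; at 7:1 that becomes 5.5 dB over, giving -38.5 dBFS.
Stage 3: -38.5 dBFS is at or below the -17 dBFS threshold — no compression; output -38.5 dBFS.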